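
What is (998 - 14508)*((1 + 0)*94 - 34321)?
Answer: 462406770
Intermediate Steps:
(998 - 14508)*((1 + 0)*94 - 34321) = -13510*(1*94 - 34321) = -13510*(94 - 34321) = -13510*(-34227) = 462406770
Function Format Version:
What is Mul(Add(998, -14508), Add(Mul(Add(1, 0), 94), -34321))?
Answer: 462406770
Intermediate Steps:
Mul(Add(998, -14508), Add(Mul(Add(1, 0), 94), -34321)) = Mul(-13510, Add(Mul(1, 94), -34321)) = Mul(-13510, Add(94, -34321)) = Mul(-13510, -34227) = 462406770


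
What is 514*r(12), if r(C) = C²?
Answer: 74016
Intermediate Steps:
514*r(12) = 514*12² = 514*144 = 74016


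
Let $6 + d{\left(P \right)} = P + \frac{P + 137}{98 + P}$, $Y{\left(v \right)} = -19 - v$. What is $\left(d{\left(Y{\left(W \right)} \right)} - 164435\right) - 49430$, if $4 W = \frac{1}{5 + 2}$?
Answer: $- \frac{4413803949}{20636} \approx -2.1389 \cdot 10^{5}$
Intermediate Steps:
$W = \frac{1}{28}$ ($W = \frac{1}{4 \left(5 + 2\right)} = \frac{1}{4 \cdot 7} = \frac{1}{4} \cdot \frac{1}{7} = \frac{1}{28} \approx 0.035714$)
$d{\left(P \right)} = -6 + P + \frac{137 + P}{98 + P}$ ($d{\left(P \right)} = -6 + \left(P + \frac{P + 137}{98 + P}\right) = -6 + \left(P + \frac{137 + P}{98 + P}\right) = -6 + P + \frac{137 + P}{98 + P}$)
$\left(d{\left(Y{\left(W \right)} \right)} - 164435\right) - 49430 = \left(\frac{-451 + \left(-19 - \frac{1}{28}\right)^{2} + 93 \left(-19 - \frac{1}{28}\right)}{98 - \frac{533}{28}} - 164435\right) - 49430 = \left(\frac{-451 + \left(- \frac{533}{28}\right)^{2} + 93 \left(- \frac{533}{28}\right)}{98 - \frac{533}{28}} - 164435\right) - 49430 = \left(\frac{-451 + \frac{284089}{784} - \frac{49569}{28}}{\frac{2211}{28}} - 164435\right) - 49430 = \left(\frac{28}{2211} \left(- \frac{1457427}{784}\right) - 164435\right) - 49430 = \left(- \frac{485809}{20636} - 164435\right) - 49430 = - \frac{3393766469}{20636} - 49430 = - \frac{4413803949}{20636}$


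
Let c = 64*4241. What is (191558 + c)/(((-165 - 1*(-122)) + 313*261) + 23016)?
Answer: 231491/52333 ≈ 4.4234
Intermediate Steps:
c = 271424
(191558 + c)/(((-165 - 1*(-122)) + 313*261) + 23016) = (191558 + 271424)/(((-165 - 1*(-122)) + 313*261) + 23016) = 462982/(((-165 + 122) + 81693) + 23016) = 462982/((-43 + 81693) + 23016) = 462982/(81650 + 23016) = 462982/104666 = 462982*(1/104666) = 231491/52333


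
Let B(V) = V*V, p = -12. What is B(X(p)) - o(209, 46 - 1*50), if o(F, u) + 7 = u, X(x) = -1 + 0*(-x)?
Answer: 12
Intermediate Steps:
X(x) = -1 (X(x) = -1 + 0 = -1)
o(F, u) = -7 + u
B(V) = V²
B(X(p)) - o(209, 46 - 1*50) = (-1)² - (-7 + (46 - 1*50)) = 1 - (-7 + (46 - 50)) = 1 - (-7 - 4) = 1 - 1*(-11) = 1 + 11 = 12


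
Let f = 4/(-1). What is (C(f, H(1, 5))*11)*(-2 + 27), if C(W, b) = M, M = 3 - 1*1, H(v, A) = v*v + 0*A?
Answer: 550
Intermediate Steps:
f = -4 (f = 4*(-1) = -4)
H(v, A) = v**2 (H(v, A) = v**2 + 0 = v**2)
M = 2 (M = 3 - 1 = 2)
C(W, b) = 2
(C(f, H(1, 5))*11)*(-2 + 27) = (2*11)*(-2 + 27) = 22*25 = 550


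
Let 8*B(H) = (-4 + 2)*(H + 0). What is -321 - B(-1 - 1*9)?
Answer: -647/2 ≈ -323.50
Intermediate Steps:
B(H) = -H/4 (B(H) = ((-4 + 2)*(H + 0))/8 = (-2*H)/8 = -H/4)
-321 - B(-1 - 1*9) = -321 - (-1)*(-1 - 1*9)/4 = -321 - (-1)*(-1 - 9)/4 = -321 - (-1)*(-10)/4 = -321 - 1*5/2 = -321 - 5/2 = -647/2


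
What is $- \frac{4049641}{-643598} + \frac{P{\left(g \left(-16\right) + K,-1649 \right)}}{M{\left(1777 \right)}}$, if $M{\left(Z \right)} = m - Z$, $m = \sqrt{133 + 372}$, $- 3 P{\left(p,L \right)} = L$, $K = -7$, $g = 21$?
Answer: $\frac{18235476713749}{3047974577928} - \frac{1649 \sqrt{505}}{9471672} \approx 5.9789$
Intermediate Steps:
$P{\left(p,L \right)} = - \frac{L}{3}$
$m = \sqrt{505} \approx 22.472$
$M{\left(Z \right)} = \sqrt{505} - Z$
$- \frac{4049641}{-643598} + \frac{P{\left(g \left(-16\right) + K,-1649 \right)}}{M{\left(1777 \right)}} = - \frac{4049641}{-643598} + \frac{\left(- \frac{1}{3}\right) \left(-1649\right)}{\sqrt{505} - 1777} = \left(-4049641\right) \left(- \frac{1}{643598}\right) + \frac{1649}{3 \left(\sqrt{505} - 1777\right)} = \frac{4049641}{643598} + \frac{1649}{3 \left(-1777 + \sqrt{505}\right)}$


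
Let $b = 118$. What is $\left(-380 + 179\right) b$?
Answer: $-23718$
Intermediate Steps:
$\left(-380 + 179\right) b = \left(-380 + 179\right) 118 = \left(-201\right) 118 = -23718$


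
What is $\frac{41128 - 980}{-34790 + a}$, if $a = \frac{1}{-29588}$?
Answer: $- \frac{1187899024}{1029366521} \approx -1.154$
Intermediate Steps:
$a = - \frac{1}{29588} \approx -3.3797 \cdot 10^{-5}$
$\frac{41128 - 980}{-34790 + a} = \frac{41128 - 980}{-34790 - \frac{1}{29588}} = \frac{40148}{- \frac{1029366521}{29588}} = 40148 \left(- \frac{29588}{1029366521}\right) = - \frac{1187899024}{1029366521}$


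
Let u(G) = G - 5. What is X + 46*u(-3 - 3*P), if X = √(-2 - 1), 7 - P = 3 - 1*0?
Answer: -920 + I*√3 ≈ -920.0 + 1.732*I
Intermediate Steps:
P = 4 (P = 7 - (3 - 1*0) = 7 - (3 + 0) = 7 - 1*3 = 7 - 3 = 4)
u(G) = -5 + G
X = I*√3 (X = √(-3) = I*√3 ≈ 1.732*I)
X + 46*u(-3 - 3*P) = I*√3 + 46*(-5 + (-3 - 3*4)) = I*√3 + 46*(-5 + (-3 - 12)) = I*√3 + 46*(-5 - 15) = I*√3 + 46*(-20) = I*√3 - 920 = -920 + I*√3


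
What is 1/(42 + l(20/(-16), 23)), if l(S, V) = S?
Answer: 4/163 ≈ 0.024540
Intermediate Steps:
1/(42 + l(20/(-16), 23)) = 1/(42 + 20/(-16)) = 1/(42 + 20*(-1/16)) = 1/(42 - 5/4) = 1/(163/4) = 4/163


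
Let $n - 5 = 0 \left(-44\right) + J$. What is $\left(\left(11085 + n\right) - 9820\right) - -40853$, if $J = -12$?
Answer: $42111$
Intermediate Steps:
$n = -7$ ($n = 5 + \left(0 \left(-44\right) - 12\right) = 5 + \left(0 - 12\right) = 5 - 12 = -7$)
$\left(\left(11085 + n\right) - 9820\right) - -40853 = \left(\left(11085 - 7\right) - 9820\right) - -40853 = \left(11078 - 9820\right) + 40853 = 1258 + 40853 = 42111$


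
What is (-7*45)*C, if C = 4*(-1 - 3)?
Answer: 5040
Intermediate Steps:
C = -16 (C = 4*(-4) = -16)
(-7*45)*C = -7*45*(-16) = -315*(-16) = 5040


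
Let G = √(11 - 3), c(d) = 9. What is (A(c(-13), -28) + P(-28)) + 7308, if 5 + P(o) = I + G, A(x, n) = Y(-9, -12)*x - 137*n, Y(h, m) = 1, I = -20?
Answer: 11128 + 2*√2 ≈ 11131.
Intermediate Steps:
G = 2*√2 (G = √8 = 2*√2 ≈ 2.8284)
A(x, n) = x - 137*n (A(x, n) = 1*x - 137*n = x - 137*n)
P(o) = -25 + 2*√2 (P(o) = -5 + (-20 + 2*√2) = -25 + 2*√2)
(A(c(-13), -28) + P(-28)) + 7308 = ((9 - 137*(-28)) + (-25 + 2*√2)) + 7308 = ((9 + 3836) + (-25 + 2*√2)) + 7308 = (3845 + (-25 + 2*√2)) + 7308 = (3820 + 2*√2) + 7308 = 11128 + 2*√2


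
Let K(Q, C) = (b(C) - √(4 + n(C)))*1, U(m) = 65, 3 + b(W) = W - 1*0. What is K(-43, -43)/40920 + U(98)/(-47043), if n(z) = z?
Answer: -803963/320833260 - I*√39/40920 ≈ -0.0025059 - 0.00015261*I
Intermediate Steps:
b(W) = -3 + W (b(W) = -3 + (W - 1*0) = -3 + (W + 0) = -3 + W)
K(Q, C) = -3 + C - √(4 + C) (K(Q, C) = ((-3 + C) - √(4 + C))*1 = (-3 + C - √(4 + C))*1 = -3 + C - √(4 + C))
K(-43, -43)/40920 + U(98)/(-47043) = (-3 - 43 - √(4 - 43))/40920 + 65/(-47043) = (-3 - 43 - √(-39))*(1/40920) + 65*(-1/47043) = (-3 - 43 - I*√39)*(1/40920) - 65/47043 = (-46 - I*√39)*(1/40920) - 65/47043 = (-23/20460 - I*√39/40920) - 65/47043 = -803963/320833260 - I*√39/40920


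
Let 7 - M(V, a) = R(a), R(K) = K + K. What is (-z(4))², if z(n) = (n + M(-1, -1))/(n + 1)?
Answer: 169/25 ≈ 6.7600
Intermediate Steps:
R(K) = 2*K
M(V, a) = 7 - 2*a
z(n) = (9 + n)/(1 + n) (z(n) = (n + (7 - 2*(-1)))/(n + 1) = (n + (7 + 2))/(1 + n) = (n + 9)/(1 + n) = (9 + n)/(1 + n))
(-z(4))² = (-(9 + 4)/(1 + 4))² = (-13/5)² = 169/25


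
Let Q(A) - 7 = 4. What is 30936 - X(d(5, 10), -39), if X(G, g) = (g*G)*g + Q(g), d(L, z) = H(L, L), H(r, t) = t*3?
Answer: 8110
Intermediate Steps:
Q(A) = 11 (Q(A) = 7 + 4 = 11)
H(r, t) = 3*t
d(L, z) = 3*L
X(G, g) = 11 + G*g² (X(G, g) = (g*G)*g + 11 = (G*g)*g + 11 = G*g² + 11 = 11 + G*g²)
30936 - X(d(5, 10), -39) = 30936 - (11 + (3*5)*(-39)²) = 30936 - (11 + 15*1521) = 30936 - (11 + 22815) = 30936 - 1*22826 = 30936 - 22826 = 8110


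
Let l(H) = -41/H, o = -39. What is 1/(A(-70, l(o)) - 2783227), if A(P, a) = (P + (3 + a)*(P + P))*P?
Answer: -39/106806353 ≈ -3.6515e-7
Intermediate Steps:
A(P, a) = P*(P + 2*P*(3 + a)) (A(P, a) = (P + (3 + a)*(2*P))*P = (P + 2*P*(3 + a))*P = P*(P + 2*P*(3 + a)))
1/(A(-70, l(o)) - 2783227) = 1/((-70)**2*(7 + 2*(-41/(-39))) - 2783227) = 1/(4900*(7 + 2*(-41*(-1/39))) - 2783227) = 1/(4900*(7 + 2*(41/39)) - 2783227) = 1/(4900*(7 + 82/39) - 2783227) = 1/(4900*(355/39) - 2783227) = 1/(1739500/39 - 2783227) = 1/(-106806353/39) = -39/106806353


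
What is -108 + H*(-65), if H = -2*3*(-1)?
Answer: -498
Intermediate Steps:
H = 6 (H = -6*(-1) = 6)
-108 + H*(-65) = -108 + 6*(-65) = -108 - 390 = -498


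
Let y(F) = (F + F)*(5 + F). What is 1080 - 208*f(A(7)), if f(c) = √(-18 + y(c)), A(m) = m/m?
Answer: 1080 - 208*I*√6 ≈ 1080.0 - 509.49*I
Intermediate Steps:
y(F) = 2*F*(5 + F) (y(F) = (2*F)*(5 + F) = 2*F*(5 + F))
A(m) = 1
f(c) = √(-18 + 2*c*(5 + c))
1080 - 208*f(A(7)) = 1080 - 208*√2*√(-9 + 1*(5 + 1)) = 1080 - 208*√2*√(-9 + 1*6) = 1080 - 208*√2*√(-9 + 6) = 1080 - 208*√2*√(-3) = 1080 - 208*√2*I*√3 = 1080 - 208*I*√6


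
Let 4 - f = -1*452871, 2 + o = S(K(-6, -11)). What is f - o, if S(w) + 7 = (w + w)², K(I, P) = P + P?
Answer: 450948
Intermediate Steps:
K(I, P) = 2*P
S(w) = -7 + 4*w² (S(w) = -7 + (w + w)² = -7 + (2*w)² = -7 + 4*w²)
o = 1927 (o = -2 + (-7 + 4*(2*(-11))²) = -2 + (-7 + 4*(-22)²) = -2 + (-7 + 4*484) = -2 + (-7 + 1936) = -2 + 1929 = 1927)
f = 452875 (f = 4 - (-1)*452871 = 4 - 1*(-452871) = 4 + 452871 = 452875)
f - o = 452875 - 1*1927 = 452875 - 1927 = 450948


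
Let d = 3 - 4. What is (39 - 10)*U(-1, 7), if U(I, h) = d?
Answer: -29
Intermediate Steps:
d = -1
U(I, h) = -1
(39 - 10)*U(-1, 7) = (39 - 10)*(-1) = 29*(-1) = -29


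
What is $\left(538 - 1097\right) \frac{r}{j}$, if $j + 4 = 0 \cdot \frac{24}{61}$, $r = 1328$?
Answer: $185588$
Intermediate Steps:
$j = -4$ ($j = -4 + 0 \cdot \frac{24}{61} = -4 + 0 = -4$)
$\left(538 - 1097\right) \frac{r}{j} = \left(538 - 1097\right) \frac{1328}{-4} = - 559 \cdot 1328 \left(- \frac{1}{4}\right) = \left(-559\right) \left(-332\right) = 185588$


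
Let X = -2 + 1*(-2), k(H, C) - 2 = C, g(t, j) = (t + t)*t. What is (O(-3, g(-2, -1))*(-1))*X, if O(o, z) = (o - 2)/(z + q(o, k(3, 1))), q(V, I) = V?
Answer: -4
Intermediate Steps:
g(t, j) = 2*t² (g(t, j) = (2*t)*t = 2*t²)
k(H, C) = 2 + C
X = -4 (X = -2 - 2 = -4)
O(o, z) = (-2 + o)/(o + z) (O(o, z) = (o - 2)/(z + o) = (-2 + o)/(o + z))
(O(-3, g(-2, -1))*(-1))*X = (((-2 - 3)/(-3 + 2*(-2)²))*(-1))*(-4) = ((-5/(-3 + 2*4))*(-1))*(-4) = ((-5/(-3 + 8))*(-1))*(-4) = ((-5/5)*(-1))*(-4) = (((⅕)*(-5))*(-1))*(-4) = -1*(-1)*(-4) = 1*(-4) = -4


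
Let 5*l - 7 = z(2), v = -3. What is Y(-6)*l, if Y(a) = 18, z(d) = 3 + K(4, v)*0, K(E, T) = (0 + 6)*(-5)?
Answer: 36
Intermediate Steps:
K(E, T) = -30 (K(E, T) = 6*(-5) = -30)
z(d) = 3 (z(d) = 3 - 30*0 = 3 + 0 = 3)
l = 2 (l = 7/5 + (⅕)*3 = 7/5 + ⅗ = 2)
Y(-6)*l = 18*2 = 36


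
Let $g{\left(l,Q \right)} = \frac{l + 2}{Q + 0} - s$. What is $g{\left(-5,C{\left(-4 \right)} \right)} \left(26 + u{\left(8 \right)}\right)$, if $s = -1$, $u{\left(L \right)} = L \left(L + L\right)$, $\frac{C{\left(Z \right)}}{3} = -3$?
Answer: $\frac{616}{3} \approx 205.33$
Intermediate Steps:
$C{\left(Z \right)} = -9$ ($C{\left(Z \right)} = 3 \left(-3\right) = -9$)
$u{\left(L \right)} = 2 L^{2}$ ($u{\left(L \right)} = L 2 L = 2 L^{2}$)
$g{\left(l,Q \right)} = 1 + \frac{2 + l}{Q}$ ($g{\left(l,Q \right)} = \frac{l + 2}{Q + 0} - -1 = \frac{2 + l}{Q} + 1 = 1 + \frac{2 + l}{Q}$)
$g{\left(-5,C{\left(-4 \right)} \right)} \left(26 + u{\left(8 \right)}\right) = \frac{2 - 9 - 5}{-9} \left(26 + 2 \cdot 8^{2}\right) = \left(- \frac{1}{9}\right) \left(-12\right) \left(26 + 2 \cdot 64\right) = \frac{4 \left(26 + 128\right)}{3} = \frac{4}{3} \cdot 154 = \frac{616}{3}$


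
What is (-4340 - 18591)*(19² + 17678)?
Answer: -413652309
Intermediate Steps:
(-4340 - 18591)*(19² + 17678) = -22931*(361 + 17678) = -22931*18039 = -413652309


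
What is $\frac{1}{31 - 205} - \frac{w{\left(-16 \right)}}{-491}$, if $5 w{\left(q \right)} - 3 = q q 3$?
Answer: $\frac{131699}{427170} \approx 0.30831$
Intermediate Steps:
$w{\left(q \right)} = \frac{3}{5} + \frac{3 q^{2}}{5}$ ($w{\left(q \right)} = \frac{3}{5} + \frac{q q 3}{5} = \frac{3}{5} + \frac{q^{2} \cdot 3}{5} = \frac{3}{5} + \frac{3 q^{2}}{5}$)
$\frac{1}{31 - 205} - \frac{w{\left(-16 \right)}}{-491} = \frac{1}{31 - 205} - \frac{\frac{3}{5} + \frac{3 \left(-16\right)^{2}}{5}}{-491} = \frac{1}{-174} - \left(\frac{3}{5} + \frac{3}{5} \cdot 256\right) \left(- \frac{1}{491}\right) = - \frac{1}{174} - \left(\frac{3}{5} + \frac{768}{5}\right) \left(- \frac{1}{491}\right) = - \frac{1}{174} - \frac{771}{5} \left(- \frac{1}{491}\right) = - \frac{1}{174} - - \frac{771}{2455} = - \frac{1}{174} + \frac{771}{2455} = \frac{131699}{427170}$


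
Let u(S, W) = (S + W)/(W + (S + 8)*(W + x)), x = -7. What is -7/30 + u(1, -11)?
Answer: -911/5190 ≈ -0.17553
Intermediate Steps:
u(S, W) = (S + W)/(W + (-7 + W)*(8 + S)) (u(S, W) = (S + W)/(W + (S + 8)*(W - 7)) = (S + W)/(W + (8 + S)*(-7 + W)) = (S + W)/(W + (-7 + W)*(8 + S)))
-7/30 + u(1, -11) = -7/30 + (1 - 11)/(-56 - 7*1 + 9*(-11) + 1*(-11)) = (1/30)*(-7) - 10/(-56 - 7 - 99 - 11) = -7/30 - 10/(-173) = -7/30 - 1/173*(-10) = -7/30 + 10/173 = -911/5190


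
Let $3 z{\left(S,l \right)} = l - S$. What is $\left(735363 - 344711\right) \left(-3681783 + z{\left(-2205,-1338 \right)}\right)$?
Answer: $-1438182994088$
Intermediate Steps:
$z{\left(S,l \right)} = - \frac{S}{3} + \frac{l}{3}$ ($z{\left(S,l \right)} = \frac{l - S}{3} = - \frac{S}{3} + \frac{l}{3}$)
$\left(735363 - 344711\right) \left(-3681783 + z{\left(-2205,-1338 \right)}\right) = \left(735363 - 344711\right) \left(-3681783 + \left(\left(- \frac{1}{3}\right) \left(-2205\right) + \frac{1}{3} \left(-1338\right)\right)\right) = 390652 \left(-3681783 + \left(735 - 446\right)\right) = 390652 \left(-3681783 + 289\right) = 390652 \left(-3681494\right) = -1438182994088$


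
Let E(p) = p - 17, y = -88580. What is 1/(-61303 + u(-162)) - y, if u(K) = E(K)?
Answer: 5446075559/61482 ≈ 88580.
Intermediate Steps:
E(p) = -17 + p
u(K) = -17 + K
1/(-61303 + u(-162)) - y = 1/(-61303 + (-17 - 162)) - 1*(-88580) = 1/(-61303 - 179) + 88580 = 1/(-61482) + 88580 = -1/61482 + 88580 = 5446075559/61482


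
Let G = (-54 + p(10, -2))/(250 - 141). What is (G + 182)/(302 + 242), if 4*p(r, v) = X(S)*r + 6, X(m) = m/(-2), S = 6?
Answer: 9889/29648 ≈ 0.33355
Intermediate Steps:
X(m) = -m/2 (X(m) = m*(-½) = -m/2)
p(r, v) = 3/2 - 3*r/4 (p(r, v) = ((-½*6)*r + 6)/4 = (-3*r + 6)/4 = (6 - 3*r)/4 = 3/2 - 3*r/4)
G = -60/109 (G = (-54 + (3/2 - ¾*10))/(250 - 141) = (-54 + (3/2 - 15/2))/109 = (-54 - 6)*(1/109) = -60*1/109 = -60/109 ≈ -0.55046)
(G + 182)/(302 + 242) = (-60/109 + 182)/(302 + 242) = (19778/109)/544 = (1/544)*(19778/109) = 9889/29648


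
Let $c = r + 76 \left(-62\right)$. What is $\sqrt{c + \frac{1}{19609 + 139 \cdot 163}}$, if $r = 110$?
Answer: $\frac{i \sqrt{8221080664846}}{42266} \approx 67.838 i$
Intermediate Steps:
$c = -4602$ ($c = 110 + 76 \left(-62\right) = 110 - 4712 = -4602$)
$\sqrt{c + \frac{1}{19609 + 139 \cdot 163}} = \sqrt{-4602 + \frac{1}{19609 + 139 \cdot 163}} = \sqrt{-4602 + \frac{1}{19609 + 22657}} = \sqrt{-4602 + \frac{1}{42266}} = \sqrt{- \frac{194508131}{42266}} = \frac{i \sqrt{8221080664846}}{42266}$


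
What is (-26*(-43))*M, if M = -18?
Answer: -20124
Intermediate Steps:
(-26*(-43))*M = -26*(-43)*(-18) = 1118*(-18) = -20124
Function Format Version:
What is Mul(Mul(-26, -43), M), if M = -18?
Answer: -20124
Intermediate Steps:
Mul(Mul(-26, -43), M) = Mul(Mul(-26, -43), -18) = Mul(1118, -18) = -20124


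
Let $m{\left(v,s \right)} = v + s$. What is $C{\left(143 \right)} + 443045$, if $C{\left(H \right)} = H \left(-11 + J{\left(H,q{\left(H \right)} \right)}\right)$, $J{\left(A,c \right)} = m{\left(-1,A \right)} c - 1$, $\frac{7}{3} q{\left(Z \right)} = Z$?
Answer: $\frac{11800577}{7} \approx 1.6858 \cdot 10^{6}$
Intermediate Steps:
$m{\left(v,s \right)} = s + v$
$q{\left(Z \right)} = \frac{3 Z}{7}$
$J{\left(A,c \right)} = -1 + c \left(-1 + A\right)$ ($J{\left(A,c \right)} = \left(A - 1\right) c - 1 = \left(-1 + A\right) c - 1 = c \left(-1 + A\right) - 1 = -1 + c \left(-1 + A\right)$)
$C{\left(H \right)} = H \left(-12 + \frac{3 H \left(-1 + H\right)}{7}\right)$ ($C{\left(H \right)} = H \left(-11 + \left(-1 + \frac{3 H}{7} \left(-1 + H\right)\right)\right) = H \left(-11 + \left(-1 + \frac{3 H \left(-1 + H\right)}{7}\right)\right) = H \left(-12 + \frac{3 H \left(-1 + H\right)}{7}\right)$)
$C{\left(143 \right)} + 443045 = \frac{3}{7} \cdot 143 \left(-28 + 143 \left(-1 + 143\right)\right) + 443045 = \frac{3}{7} \cdot 143 \left(-28 + 143 \cdot 142\right) + 443045 = \frac{3}{7} \cdot 143 \left(-28 + 20306\right) + 443045 = \frac{3}{7} \cdot 143 \cdot 20278 + 443045 = \frac{8699262}{7} + 443045 = \frac{11800577}{7}$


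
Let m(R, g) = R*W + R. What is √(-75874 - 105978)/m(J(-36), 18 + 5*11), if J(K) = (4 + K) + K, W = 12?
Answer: -I*√45463/442 ≈ -0.4824*I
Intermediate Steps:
J(K) = 4 + 2*K
m(R, g) = 13*R (m(R, g) = R*12 + R = 12*R + R = 13*R)
√(-75874 - 105978)/m(J(-36), 18 + 5*11) = √(-75874 - 105978)/((13*(4 + 2*(-36)))) = √(-181852)/((13*(4 - 72))) = (2*I*√45463)/((13*(-68))) = (2*I*√45463)/(-884) = (2*I*√45463)*(-1/884) = -I*√45463/442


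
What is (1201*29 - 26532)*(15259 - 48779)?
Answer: -278115440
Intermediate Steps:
(1201*29 - 26532)*(15259 - 48779) = (34829 - 26532)*(-33520) = 8297*(-33520) = -278115440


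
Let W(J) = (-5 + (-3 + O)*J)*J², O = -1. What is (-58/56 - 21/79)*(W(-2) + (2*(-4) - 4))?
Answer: 0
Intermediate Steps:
W(J) = J²*(-5 - 4*J) (W(J) = (-5 + (-3 - 1)*J)*J² = (-5 - 4*J)*J² = J²*(-5 - 4*J))
(-58/56 - 21/79)*(W(-2) + (2*(-4) - 4)) = (-58/56 - 21/79)*((-2)²*(-5 - 4*(-2)) + (2*(-4) - 4)) = (-58*1/56 - 21*1/79)*(4*(-5 + 8) + (-8 - 4)) = (-29/28 - 21/79)*(4*3 - 12) = -2879*(12 - 12)/2212 = -2879/2212*0 = 0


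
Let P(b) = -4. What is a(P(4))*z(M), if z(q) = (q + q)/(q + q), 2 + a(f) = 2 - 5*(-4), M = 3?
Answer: 20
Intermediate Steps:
a(f) = 20 (a(f) = -2 + (2 - 5*(-4)) = -2 + (2 + 20) = -2 + 22 = 20)
z(q) = 1 (z(q) = (2*q)/((2*q)) = (2*q)*(1/(2*q)) = 1)
a(P(4))*z(M) = 20*1 = 20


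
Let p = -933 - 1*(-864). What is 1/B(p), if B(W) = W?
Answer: -1/69 ≈ -0.014493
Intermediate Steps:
p = -69 (p = -933 + 864 = -69)
1/B(p) = 1/(-69) = -1/69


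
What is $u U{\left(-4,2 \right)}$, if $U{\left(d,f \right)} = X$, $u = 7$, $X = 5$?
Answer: $35$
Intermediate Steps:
$U{\left(d,f \right)} = 5$
$u U{\left(-4,2 \right)} = 7 \cdot 5 = 35$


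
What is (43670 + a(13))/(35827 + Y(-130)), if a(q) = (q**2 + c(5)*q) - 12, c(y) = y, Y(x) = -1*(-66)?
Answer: 43892/35893 ≈ 1.2229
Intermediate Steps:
Y(x) = 66
a(q) = -12 + q**2 + 5*q (a(q) = (q**2 + 5*q) - 12 = -12 + q**2 + 5*q)
(43670 + a(13))/(35827 + Y(-130)) = (43670 + (-12 + 13**2 + 5*13))/(35827 + 66) = (43670 + (-12 + 169 + 65))/35893 = (43670 + 222)*(1/35893) = 43892*(1/35893) = 43892/35893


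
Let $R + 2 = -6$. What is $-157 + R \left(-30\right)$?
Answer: $83$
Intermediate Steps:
$R = -8$ ($R = -2 - 6 = -8$)
$-157 + R \left(-30\right) = -157 - -240 = -157 + 240 = 83$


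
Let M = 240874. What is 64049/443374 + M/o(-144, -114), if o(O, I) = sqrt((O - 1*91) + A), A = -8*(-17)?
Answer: 64049/443374 - 240874*I*sqrt(11)/33 ≈ 0.14446 - 24209.0*I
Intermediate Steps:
A = 136
o(O, I) = sqrt(45 + O) (o(O, I) = sqrt((O - 1*91) + 136) = sqrt((O - 91) + 136) = sqrt((-91 + O) + 136) = sqrt(45 + O))
64049/443374 + M/o(-144, -114) = 64049/443374 + 240874/(sqrt(45 - 144)) = 64049*(1/443374) + 240874/(sqrt(-99)) = 64049/443374 + 240874/((3*I*sqrt(11))) = 64049/443374 + 240874*(-I*sqrt(11)/33) = 64049/443374 - 240874*I*sqrt(11)/33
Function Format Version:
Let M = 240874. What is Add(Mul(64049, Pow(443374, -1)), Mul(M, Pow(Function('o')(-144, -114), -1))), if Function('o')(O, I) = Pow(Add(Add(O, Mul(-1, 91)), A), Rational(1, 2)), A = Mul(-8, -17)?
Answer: Add(Rational(64049, 443374), Mul(Rational(-240874, 33), I, Pow(11, Rational(1, 2)))) ≈ Add(0.14446, Mul(-24209., I))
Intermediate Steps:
A = 136
Function('o')(O, I) = Pow(Add(45, O), Rational(1, 2)) (Function('o')(O, I) = Pow(Add(Add(O, Mul(-1, 91)), 136), Rational(1, 2)) = Pow(Add(Add(O, -91), 136), Rational(1, 2)) = Pow(Add(Add(-91, O), 136), Rational(1, 2)) = Pow(Add(45, O), Rational(1, 2)))
Add(Mul(64049, Pow(443374, -1)), Mul(M, Pow(Function('o')(-144, -114), -1))) = Add(Mul(64049, Pow(443374, -1)), Mul(240874, Pow(Pow(Add(45, -144), Rational(1, 2)), -1))) = Add(Mul(64049, Rational(1, 443374)), Mul(240874, Pow(Pow(-99, Rational(1, 2)), -1))) = Add(Rational(64049, 443374), Mul(240874, Pow(Mul(3, I, Pow(11, Rational(1, 2))), -1))) = Add(Rational(64049, 443374), Mul(240874, Mul(Rational(-1, 33), I, Pow(11, Rational(1, 2))))) = Add(Rational(64049, 443374), Mul(Rational(-240874, 33), I, Pow(11, Rational(1, 2))))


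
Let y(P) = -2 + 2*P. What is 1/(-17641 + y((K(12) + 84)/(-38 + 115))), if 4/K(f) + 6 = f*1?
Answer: -231/4075025 ≈ -5.6687e-5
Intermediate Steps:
K(f) = 4/(-6 + f) (K(f) = 4/(-6 + f*1) = 4/(-6 + f))
1/(-17641 + y((K(12) + 84)/(-38 + 115))) = 1/(-17641 + (-2 + 2*((4/(-6 + 12) + 84)/(-38 + 115)))) = 1/(-17641 + (-2 + 2*((4/6 + 84)/77))) = 1/(-17641 + (-2 + 2*((4*(1/6) + 84)*(1/77)))) = 1/(-17641 + (-2 + 2*((2/3 + 84)*(1/77)))) = 1/(-17641 + (-2 + 2*((254/3)*(1/77)))) = 1/(-17641 + (-2 + 2*(254/231))) = 1/(-17641 + (-2 + 508/231)) = 1/(-17641 + 46/231) = 1/(-4075025/231) = -231/4075025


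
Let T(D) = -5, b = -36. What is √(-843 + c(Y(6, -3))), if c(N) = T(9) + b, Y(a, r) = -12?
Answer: 2*I*√221 ≈ 29.732*I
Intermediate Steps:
c(N) = -41 (c(N) = -5 - 36 = -41)
√(-843 + c(Y(6, -3))) = √(-843 - 41) = √(-884) = 2*I*√221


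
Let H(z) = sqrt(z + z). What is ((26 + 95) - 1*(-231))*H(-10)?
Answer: 704*I*sqrt(5) ≈ 1574.2*I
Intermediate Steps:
H(z) = sqrt(2)*sqrt(z) (H(z) = sqrt(2*z) = sqrt(2)*sqrt(z))
((26 + 95) - 1*(-231))*H(-10) = ((26 + 95) - 1*(-231))*(sqrt(2)*sqrt(-10)) = (121 + 231)*(sqrt(2)*(I*sqrt(10))) = 352*(2*I*sqrt(5)) = 704*I*sqrt(5)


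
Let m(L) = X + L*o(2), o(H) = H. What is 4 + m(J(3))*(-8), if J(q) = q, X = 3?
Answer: -68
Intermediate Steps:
m(L) = 3 + 2*L (m(L) = 3 + L*2 = 3 + 2*L)
4 + m(J(3))*(-8) = 4 + (3 + 2*3)*(-8) = 4 + (3 + 6)*(-8) = 4 + 9*(-8) = 4 - 72 = -68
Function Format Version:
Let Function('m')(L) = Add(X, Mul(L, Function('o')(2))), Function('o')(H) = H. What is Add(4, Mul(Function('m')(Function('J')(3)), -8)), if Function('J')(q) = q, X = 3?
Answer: -68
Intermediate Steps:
Function('m')(L) = Add(3, Mul(2, L)) (Function('m')(L) = Add(3, Mul(L, 2)) = Add(3, Mul(2, L)))
Add(4, Mul(Function('m')(Function('J')(3)), -8)) = Add(4, Mul(Add(3, Mul(2, 3)), -8)) = Add(4, Mul(Add(3, 6), -8)) = Add(4, Mul(9, -8)) = Add(4, -72) = -68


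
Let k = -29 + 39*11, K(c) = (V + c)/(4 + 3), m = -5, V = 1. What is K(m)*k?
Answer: -1600/7 ≈ -228.57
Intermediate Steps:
K(c) = ⅐ + c/7 (K(c) = (1 + c)/(4 + 3) = (1 + c)/7 = (1 + c)*(⅐) = ⅐ + c/7)
k = 400 (k = -29 + 429 = 400)
K(m)*k = (⅐ + (⅐)*(-5))*400 = (⅐ - 5/7)*400 = -4/7*400 = -1600/7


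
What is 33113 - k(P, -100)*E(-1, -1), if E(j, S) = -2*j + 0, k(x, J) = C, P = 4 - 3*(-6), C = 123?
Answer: 32867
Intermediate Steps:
P = 22 (P = 4 + 18 = 22)
k(x, J) = 123
E(j, S) = -2*j
33113 - k(P, -100)*E(-1, -1) = 33113 - 123*(-2*(-1)) = 33113 - 123*2 = 33113 - 1*246 = 33113 - 246 = 32867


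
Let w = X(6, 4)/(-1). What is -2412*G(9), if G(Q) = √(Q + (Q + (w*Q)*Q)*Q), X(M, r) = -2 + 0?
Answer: -14472*√43 ≈ -94899.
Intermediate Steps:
X(M, r) = -2
w = 2 (w = -2/(-1) = -2*(-1) = 2)
G(Q) = √(Q + Q*(Q + 2*Q²)) (G(Q) = √(Q + (Q + (2*Q)*Q)*Q) = √(Q + (Q + 2*Q²)*Q) = √(Q + Q*(Q + 2*Q²)))
-2412*G(9) = -2412*3*√(1 + 9 + 2*9²) = -2412*3*√(1 + 9 + 2*81) = -2412*3*√(1 + 9 + 162) = -2412*6*√43 = -14472*√43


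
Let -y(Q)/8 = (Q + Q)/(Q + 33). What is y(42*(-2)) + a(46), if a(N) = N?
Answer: 334/17 ≈ 19.647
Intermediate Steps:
y(Q) = -16*Q/(33 + Q) (y(Q) = -8*(Q + Q)/(Q + 33) = -8*2*Q/(33 + Q) = -16*Q/(33 + Q))
y(42*(-2)) + a(46) = -16*42*(-2)/(33 + 42*(-2)) + 46 = -16*(-84)/(33 - 84) + 46 = -16*(-84)/(-51) + 46 = -16*(-84)*(-1/51) + 46 = -448/17 + 46 = 334/17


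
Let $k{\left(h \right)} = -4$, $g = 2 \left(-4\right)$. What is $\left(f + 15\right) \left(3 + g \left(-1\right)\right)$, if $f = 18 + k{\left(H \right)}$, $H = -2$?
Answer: $319$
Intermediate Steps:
$g = -8$
$f = 14$ ($f = 18 - 4 = 14$)
$\left(f + 15\right) \left(3 + g \left(-1\right)\right) = \left(14 + 15\right) \left(3 - -8\right) = 29 \left(3 + 8\right) = 29 \cdot 11 = 319$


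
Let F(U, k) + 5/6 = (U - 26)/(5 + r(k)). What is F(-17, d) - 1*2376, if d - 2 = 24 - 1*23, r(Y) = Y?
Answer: -57173/24 ≈ -2382.2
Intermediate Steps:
d = 3 (d = 2 + (24 - 1*23) = 2 + (24 - 23) = 2 + 1 = 3)
F(U, k) = -⅚ + (-26 + U)/(5 + k) (F(U, k) = -⅚ + (U - 26)/(5 + k) = -⅚ + (-26 + U)/(5 + k))
F(-17, d) - 1*2376 = (-181 - 5*3 + 6*(-17))/(6*(5 + 3)) - 1*2376 = (⅙)*(-181 - 15 - 102)/8 - 2376 = (⅙)*(⅛)*(-298) - 2376 = -149/24 - 2376 = -57173/24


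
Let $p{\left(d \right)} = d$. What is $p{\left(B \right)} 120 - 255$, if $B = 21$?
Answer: $2265$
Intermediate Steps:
$p{\left(B \right)} 120 - 255 = 21 \cdot 120 - 255 = 2520 - 255 = 2265$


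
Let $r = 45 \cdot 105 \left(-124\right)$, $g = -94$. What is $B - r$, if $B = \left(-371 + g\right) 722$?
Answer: $250170$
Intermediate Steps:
$B = -335730$ ($B = \left(-371 - 94\right) 722 = \left(-465\right) 722 = -335730$)
$r = -585900$ ($r = 4725 \left(-124\right) = -585900$)
$B - r = -335730 - -585900 = -335730 + 585900 = 250170$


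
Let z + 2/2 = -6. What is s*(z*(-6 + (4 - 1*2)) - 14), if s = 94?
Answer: 1316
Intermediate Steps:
z = -7 (z = -1 - 6 = -7)
s*(z*(-6 + (4 - 1*2)) - 14) = 94*(-7*(-6 + (4 - 1*2)) - 14) = 94*(-7*(-6 + (4 - 2)) - 14) = 94*(-7*(-6 + 2) - 14) = 94*(-7*(-4) - 14) = 94*(28 - 14) = 94*14 = 1316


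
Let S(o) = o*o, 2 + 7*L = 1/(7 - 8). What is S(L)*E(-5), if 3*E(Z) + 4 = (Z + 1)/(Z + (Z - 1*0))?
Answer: -54/245 ≈ -0.22041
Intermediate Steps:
E(Z) = -4/3 + (1 + Z)/(6*Z) (E(Z) = -4/3 + ((Z + 1)/(Z + (Z - 1*0)))/3 = -4/3 + ((1 + Z)/(Z + (Z + 0)))/3 = -4/3 + ((1 + Z)/(Z + Z))/3 = -4/3 + ((1 + Z)/((2*Z)))/3 = -4/3 + ((1 + Z)*(1/(2*Z)))/3 = -4/3 + ((1 + Z)/(2*Z))/3 = -4/3 + (1 + Z)/(6*Z))
L = -3/7 (L = -2/7 + 1/(7*(7 - 8)) = -2/7 + (1/7)/(-1) = -2/7 + (1/7)*(-1) = -2/7 - 1/7 = -3/7 ≈ -0.42857)
S(o) = o**2
S(L)*E(-5) = (-3/7)**2*((1/6)*(1 - 7*(-5))/(-5)) = 9*((1/6)*(-1/5)*(1 + 35))/49 = 9*((1/6)*(-1/5)*36)/49 = (9/49)*(-6/5) = -54/245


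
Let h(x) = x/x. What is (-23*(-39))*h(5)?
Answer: 897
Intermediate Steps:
h(x) = 1
(-23*(-39))*h(5) = -23*(-39)*1 = 897*1 = 897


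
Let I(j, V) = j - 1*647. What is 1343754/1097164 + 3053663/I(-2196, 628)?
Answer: -1673274409555/1559618626 ≈ -1072.9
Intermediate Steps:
I(j, V) = -647 + j (I(j, V) = j - 647 = -647 + j)
1343754/1097164 + 3053663/I(-2196, 628) = 1343754/1097164 + 3053663/(-647 - 2196) = 1343754*(1/1097164) + 3053663/(-2843) = 671877/548582 + 3053663*(-1/2843) = 671877/548582 - 3053663/2843 = -1673274409555/1559618626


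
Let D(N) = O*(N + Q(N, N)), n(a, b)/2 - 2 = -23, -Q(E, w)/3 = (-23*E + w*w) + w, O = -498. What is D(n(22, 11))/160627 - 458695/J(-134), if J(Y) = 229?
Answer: -72754377313/36783583 ≈ -1977.9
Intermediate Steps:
Q(E, w) = -3*w - 3*w² + 69*E (Q(E, w) = -3*((-23*E + w*w) + w) = -3*((-23*E + w²) + w) = -3*((w² - 23*E) + w) = -3*(w + w² - 23*E) = -3*w - 3*w² + 69*E)
n(a, b) = -42 (n(a, b) = 4 + 2*(-23) = 4 - 46 = -42)
D(N) = -33366*N + 1494*N² (D(N) = -498*(N + (-3*N - 3*N² + 69*N)) = -498*(N + (-3*N² + 66*N)) = -498*(-3*N² + 67*N) = -33366*N + 1494*N²)
D(n(22, 11))/160627 - 458695/J(-134) = (498*(-42)*(-67 + 3*(-42)))/160627 - 458695/229 = (498*(-42)*(-67 - 126))*(1/160627) - 458695*1/229 = (498*(-42)*(-193))*(1/160627) - 458695/229 = 4036788*(1/160627) - 458695/229 = 4036788/160627 - 458695/229 = -72754377313/36783583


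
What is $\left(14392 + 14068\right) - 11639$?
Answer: $16821$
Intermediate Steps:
$\left(14392 + 14068\right) - 11639 = 28460 - 11639 = 16821$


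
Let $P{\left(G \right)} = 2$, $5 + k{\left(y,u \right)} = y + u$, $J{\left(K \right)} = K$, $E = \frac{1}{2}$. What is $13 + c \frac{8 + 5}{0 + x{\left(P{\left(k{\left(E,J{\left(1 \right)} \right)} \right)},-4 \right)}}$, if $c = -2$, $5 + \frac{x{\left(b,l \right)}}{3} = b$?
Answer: $\frac{143}{9} \approx 15.889$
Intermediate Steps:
$E = \frac{1}{2} \approx 0.5$
$k{\left(y,u \right)} = -5 + u + y$ ($k{\left(y,u \right)} = -5 + \left(y + u\right) = -5 + \left(u + y\right) = -5 + u + y$)
$x{\left(b,l \right)} = -15 + 3 b$
$13 + c \frac{8 + 5}{0 + x{\left(P{\left(k{\left(E,J{\left(1 \right)} \right)} \right)},-4 \right)}} = 13 - 2 \frac{8 + 5}{0 + \left(-15 + 3 \cdot 2\right)} = 13 - 2 \frac{13}{0 + \left(-15 + 6\right)} = 13 - 2 \frac{13}{0 - 9} = 13 - 2 \frac{13}{-9} = 13 - 2 \cdot 13 \left(- \frac{1}{9}\right) = 13 - - \frac{26}{9} = 13 + \frac{26}{9} = \frac{143}{9}$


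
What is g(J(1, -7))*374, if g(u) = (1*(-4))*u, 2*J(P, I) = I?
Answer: 5236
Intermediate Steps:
J(P, I) = I/2
g(u) = -4*u
g(J(1, -7))*374 = -2*(-7)*374 = -4*(-7/2)*374 = 14*374 = 5236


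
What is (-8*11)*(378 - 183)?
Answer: -17160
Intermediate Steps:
(-8*11)*(378 - 183) = -88*195 = -17160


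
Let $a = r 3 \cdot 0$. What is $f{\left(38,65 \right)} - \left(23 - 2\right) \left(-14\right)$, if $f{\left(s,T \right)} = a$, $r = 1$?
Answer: $294$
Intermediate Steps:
$a = 0$ ($a = 1 \cdot 3 \cdot 0 = 3 \cdot 0 = 0$)
$f{\left(s,T \right)} = 0$
$f{\left(38,65 \right)} - \left(23 - 2\right) \left(-14\right) = 0 - \left(23 - 2\right) \left(-14\right) = 0 - 21 \left(-14\right) = 0 - -294 = 0 + 294 = 294$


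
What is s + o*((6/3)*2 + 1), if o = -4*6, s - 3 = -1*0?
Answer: -117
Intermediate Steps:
s = 3 (s = 3 - 1*0 = 3 + 0 = 3)
o = -24
s + o*((6/3)*2 + 1) = 3 - 24*((6/3)*2 + 1) = 3 - 24*((6*(⅓))*2 + 1) = 3 - 24*(2*2 + 1) = 3 - 24*(4 + 1) = 3 - 24*5 = 3 - 120 = -117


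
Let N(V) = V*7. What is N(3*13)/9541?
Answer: 39/1363 ≈ 0.028613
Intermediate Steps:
N(V) = 7*V
N(3*13)/9541 = (7*(3*13))/9541 = (7*39)*(1/9541) = 273*(1/9541) = 39/1363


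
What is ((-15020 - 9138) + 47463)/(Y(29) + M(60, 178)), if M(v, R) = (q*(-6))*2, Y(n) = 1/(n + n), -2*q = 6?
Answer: 1351690/2089 ≈ 647.05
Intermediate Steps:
q = -3 (q = -½*6 = -3)
Y(n) = 1/(2*n)
M(v, R) = 36 (M(v, R) = -3*(-6)*2 = 18*2 = 36)
((-15020 - 9138) + 47463)/(Y(29) + M(60, 178)) = ((-15020 - 9138) + 47463)/((½)/29 + 36) = (-24158 + 47463)/((½)*(1/29) + 36) = 23305/(1/58 + 36) = 23305/(2089/58) = 23305*(58/2089) = 1351690/2089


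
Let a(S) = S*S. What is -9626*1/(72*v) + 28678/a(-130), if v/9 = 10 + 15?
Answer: 116117/105300 ≈ 1.1027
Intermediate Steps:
a(S) = S**2
v = 225 (v = 9*(10 + 15) = 9*25 = 225)
-9626*1/(72*v) + 28678/a(-130) = -9626/((2*225)*36) + 28678/((-130)**2) = -9626/(450*36) + 28678/16900 = -9626/16200 + 28678*(1/16900) = -9626*1/16200 + 1103/650 = -4813/8100 + 1103/650 = 116117/105300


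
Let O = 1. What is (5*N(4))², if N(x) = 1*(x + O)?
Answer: 625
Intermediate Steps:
N(x) = 1 + x (N(x) = 1*(x + 1) = 1*(1 + x) = 1 + x)
(5*N(4))² = (5*(1 + 4))² = (5*5)² = 25² = 625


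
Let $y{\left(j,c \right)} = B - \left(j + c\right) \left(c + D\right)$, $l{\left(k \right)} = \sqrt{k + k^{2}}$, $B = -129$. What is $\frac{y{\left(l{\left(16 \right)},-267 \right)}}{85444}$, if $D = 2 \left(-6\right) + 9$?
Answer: $- \frac{72219}{85444} + \frac{270 \sqrt{17}}{21361} \approx -0.79311$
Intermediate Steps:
$D = -3$ ($D = -12 + 9 = -3$)
$y{\left(j,c \right)} = -129 - \left(-3 + c\right) \left(c + j\right)$ ($y{\left(j,c \right)} = -129 - \left(j + c\right) \left(c - 3\right) = -129 - \left(c + j\right) \left(-3 + c\right) = -129 - \left(-3 + c\right) \left(c + j\right)$)
$\frac{y{\left(l{\left(16 \right)},-267 \right)}}{85444} = \frac{-129 - \left(-267\right)^{2} + 3 \left(-267\right) + 3 \sqrt{16 \left(1 + 16\right)} - - 267 \sqrt{16 \left(1 + 16\right)}}{85444} = \left(-129 - 71289 - 801 + 3 \sqrt{16 \cdot 17} - - 267 \sqrt{16 \cdot 17}\right) \frac{1}{85444} = \left(-129 - 71289 - 801 + 3 \sqrt{272} - - 267 \sqrt{272}\right) \frac{1}{85444} = \left(-129 - 71289 - 801 + 3 \cdot 4 \sqrt{17} - - 267 \cdot 4 \sqrt{17}\right) \frac{1}{85444} = \left(-129 - 71289 - 801 + 12 \sqrt{17} + 1068 \sqrt{17}\right) \frac{1}{85444} = \left(-72219 + 1080 \sqrt{17}\right) \frac{1}{85444} = - \frac{72219}{85444} + \frac{270 \sqrt{17}}{21361}$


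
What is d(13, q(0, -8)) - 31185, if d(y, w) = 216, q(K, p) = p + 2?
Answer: -30969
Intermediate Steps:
q(K, p) = 2 + p
d(13, q(0, -8)) - 31185 = 216 - 31185 = -30969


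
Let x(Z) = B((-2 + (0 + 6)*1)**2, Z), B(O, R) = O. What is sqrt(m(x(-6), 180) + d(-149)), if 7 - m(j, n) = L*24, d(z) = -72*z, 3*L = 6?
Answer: sqrt(10687) ≈ 103.38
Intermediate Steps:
L = 2 (L = (1/3)*6 = 2)
x(Z) = 16 (x(Z) = (-2 + (0 + 6)*1)**2 = (-2 + 6*1)**2 = (-2 + 6)**2 = 4**2 = 16)
m(j, n) = -41 (m(j, n) = 7 - 2*24 = 7 - 1*48 = 7 - 48 = -41)
sqrt(m(x(-6), 180) + d(-149)) = sqrt(-41 - 72*(-149)) = sqrt(-41 + 10728) = sqrt(10687)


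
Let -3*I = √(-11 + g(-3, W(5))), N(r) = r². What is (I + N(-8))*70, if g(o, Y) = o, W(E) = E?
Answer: 4480 - 70*I*√14/3 ≈ 4480.0 - 87.305*I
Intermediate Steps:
I = -I*√14/3 (I = -√(-11 - 3)/3 = -I*√14/3 ≈ -1.2472*I)
(I + N(-8))*70 = (-I*√14/3 + (-8)²)*70 = (-I*√14/3 + 64)*70 = (64 - I*√14/3)*70 = 4480 - 70*I*√14/3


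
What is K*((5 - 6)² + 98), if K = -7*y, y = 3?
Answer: -2079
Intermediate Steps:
K = -21 (K = -7*3 = -21)
K*((5 - 6)² + 98) = -21*((5 - 6)² + 98) = -21*((-1)² + 98) = -21*(1 + 98) = -21*99 = -2079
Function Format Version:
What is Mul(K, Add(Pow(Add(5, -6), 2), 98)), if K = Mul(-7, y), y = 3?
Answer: -2079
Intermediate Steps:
K = -21 (K = Mul(-7, 3) = -21)
Mul(K, Add(Pow(Add(5, -6), 2), 98)) = Mul(-21, Add(Pow(Add(5, -6), 2), 98)) = Mul(-21, Add(Pow(-1, 2), 98)) = Mul(-21, Add(1, 98)) = Mul(-21, 99) = -2079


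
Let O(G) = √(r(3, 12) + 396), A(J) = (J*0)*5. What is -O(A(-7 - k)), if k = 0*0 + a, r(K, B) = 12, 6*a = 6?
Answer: -2*√102 ≈ -20.199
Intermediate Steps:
a = 1 (a = (⅙)*6 = 1)
k = 1 (k = 0*0 + 1 = 0 + 1 = 1)
A(J) = 0 (A(J) = 0*5 = 0)
O(G) = 2*√102 (O(G) = √(12 + 396) = √408 = 2*√102)
-O(A(-7 - k)) = -2*√102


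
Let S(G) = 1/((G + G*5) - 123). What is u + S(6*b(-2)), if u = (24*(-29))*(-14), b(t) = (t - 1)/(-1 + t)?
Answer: 847727/87 ≈ 9744.0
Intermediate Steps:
b(t) = 1 (b(t) = (-1 + t)/(-1 + t) = 1)
u = 9744 (u = -696*(-14) = 9744)
S(G) = 1/(-123 + 6*G) (S(G) = 1/((G + 5*G) - 123) = 1/(6*G - 123) = 1/(-123 + 6*G))
u + S(6*b(-2)) = 9744 + 1/(3*(-41 + 2*(6*1))) = 9744 + 1/(3*(-41 + 2*6)) = 9744 + 1/(3*(-41 + 12)) = 9744 + (⅓)/(-29) = 9744 + (⅓)*(-1/29) = 9744 - 1/87 = 847727/87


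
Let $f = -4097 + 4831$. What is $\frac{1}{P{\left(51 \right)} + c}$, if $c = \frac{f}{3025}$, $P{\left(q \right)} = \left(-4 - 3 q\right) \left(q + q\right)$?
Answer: $- \frac{3025}{48441616} \approx -6.2446 \cdot 10^{-5}$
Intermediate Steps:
$P{\left(q \right)} = 2 q \left(-4 - 3 q\right)$ ($P{\left(q \right)} = \left(-4 - 3 q\right) 2 q = 2 q \left(-4 - 3 q\right)$)
$f = 734$
$c = \frac{734}{3025} \approx 0.24264$
$\frac{1}{P{\left(51 \right)} + c} = \frac{1}{\left(-2\right) 51 \left(4 + 3 \cdot 51\right) + \frac{734}{3025}} = \frac{1}{\left(-2\right) 51 \left(4 + 153\right) + \frac{734}{3025}} = \frac{1}{\left(-2\right) 51 \cdot 157 + \frac{734}{3025}} = \frac{1}{-16014 + \frac{734}{3025}} = \frac{1}{- \frac{48441616}{3025}} = - \frac{3025}{48441616}$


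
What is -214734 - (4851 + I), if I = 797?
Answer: -220382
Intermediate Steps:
-214734 - (4851 + I) = -214734 - (4851 + 797) = -214734 - 1*5648 = -214734 - 5648 = -220382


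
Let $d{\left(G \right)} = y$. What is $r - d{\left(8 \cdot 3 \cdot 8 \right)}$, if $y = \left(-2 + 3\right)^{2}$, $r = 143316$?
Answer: $143315$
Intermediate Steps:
$y = 1$ ($y = 1^{2} = 1$)
$d{\left(G \right)} = 1$
$r - d{\left(8 \cdot 3 \cdot 8 \right)} = 143316 - 1 = 143315$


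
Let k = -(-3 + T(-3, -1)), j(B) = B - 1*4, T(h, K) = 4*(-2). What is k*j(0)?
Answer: -44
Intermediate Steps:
T(h, K) = -8
j(B) = -4 + B (j(B) = B - 4 = -4 + B)
k = 11 (k = -(-3 - 8) = -1*(-11) = 11)
k*j(0) = 11*(-4 + 0) = 11*(-4) = -44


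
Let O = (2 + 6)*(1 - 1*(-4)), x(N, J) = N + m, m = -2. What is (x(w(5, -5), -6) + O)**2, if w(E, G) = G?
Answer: 1089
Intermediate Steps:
x(N, J) = -2 + N (x(N, J) = N - 2 = -2 + N)
O = 40 (O = 8*(1 + 4) = 8*5 = 40)
(x(w(5, -5), -6) + O)**2 = ((-2 - 5) + 40)**2 = (-7 + 40)**2 = 33**2 = 1089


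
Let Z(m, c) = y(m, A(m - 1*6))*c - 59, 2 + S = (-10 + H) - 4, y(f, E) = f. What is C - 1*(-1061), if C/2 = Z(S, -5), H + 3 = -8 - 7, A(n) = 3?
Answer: 1283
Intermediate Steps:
H = -18 (H = -3 + (-8 - 7) = -3 - 15 = -18)
S = -34 (S = -2 + ((-10 - 18) - 4) = -2 + (-28 - 4) = -2 - 32 = -34)
Z(m, c) = -59 + c*m (Z(m, c) = m*c - 59 = c*m - 59 = -59 + c*m)
C = 222 (C = 2*(-59 - 5*(-34)) = 2*(-59 + 170) = 2*111 = 222)
C - 1*(-1061) = 222 - 1*(-1061) = 222 + 1061 = 1283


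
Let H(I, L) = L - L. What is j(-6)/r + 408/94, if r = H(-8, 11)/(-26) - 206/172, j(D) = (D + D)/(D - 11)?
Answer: 308700/82297 ≈ 3.7510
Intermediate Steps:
j(D) = 2*D/(-11 + D) (j(D) = (2*D)/(-11 + D) = 2*D/(-11 + D))
H(I, L) = 0
r = -103/86 (r = 0/(-26) - 206/172 = 0*(-1/26) - 206*1/172 = 0 - 103/86 = -103/86 ≈ -1.1977)
j(-6)/r + 408/94 = (2*(-6)/(-11 - 6))/(-103/86) + 408/94 = (2*(-6)/(-17))*(-86/103) + 408*(1/94) = (2*(-6)*(-1/17))*(-86/103) + 204/47 = (12/17)*(-86/103) + 204/47 = -1032/1751 + 204/47 = 308700/82297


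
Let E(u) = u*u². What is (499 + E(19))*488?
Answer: 3590704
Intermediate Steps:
E(u) = u³
(499 + E(19))*488 = (499 + 19³)*488 = (499 + 6859)*488 = 7358*488 = 3590704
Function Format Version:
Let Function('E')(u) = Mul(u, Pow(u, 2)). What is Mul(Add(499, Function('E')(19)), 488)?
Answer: 3590704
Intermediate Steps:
Function('E')(u) = Pow(u, 3)
Mul(Add(499, Function('E')(19)), 488) = Mul(Add(499, Pow(19, 3)), 488) = Mul(Add(499, 6859), 488) = Mul(7358, 488) = 3590704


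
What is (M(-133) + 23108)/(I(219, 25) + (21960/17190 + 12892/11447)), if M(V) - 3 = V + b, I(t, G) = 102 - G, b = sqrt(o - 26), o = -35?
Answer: 50238570706/173606469 + 2186377*I*sqrt(61)/173606469 ≈ 289.38 + 0.098361*I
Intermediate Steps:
b = I*sqrt(61) (b = sqrt(-35 - 26) = sqrt(-61) = I*sqrt(61) ≈ 7.8102*I)
M(V) = 3 + V + I*sqrt(61) (M(V) = 3 + (V + I*sqrt(61)) = 3 + V + I*sqrt(61))
(M(-133) + 23108)/(I(219, 25) + (21960/17190 + 12892/11447)) = ((3 - 133 + I*sqrt(61)) + 23108)/((102 - 1*25) + (21960/17190 + 12892/11447)) = ((-130 + I*sqrt(61)) + 23108)/((102 - 25) + (21960*(1/17190) + 12892*(1/11447))) = (22978 + I*sqrt(61))/(77 + (244/191 + 12892/11447)) = (22978 + I*sqrt(61))/(77 + 5255440/2186377) = (22978 + I*sqrt(61))/(173606469/2186377) = (22978 + I*sqrt(61))*(2186377/173606469) = 50238570706/173606469 + 2186377*I*sqrt(61)/173606469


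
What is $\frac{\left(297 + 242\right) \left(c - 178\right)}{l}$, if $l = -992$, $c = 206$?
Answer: $- \frac{3773}{248} \approx -15.214$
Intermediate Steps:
$\frac{\left(297 + 242\right) \left(c - 178\right)}{l} = \frac{\left(297 + 242\right) \left(206 - 178\right)}{-992} = 539 \cdot 28 \left(- \frac{1}{992}\right) = 15092 \left(- \frac{1}{992}\right) = - \frac{3773}{248}$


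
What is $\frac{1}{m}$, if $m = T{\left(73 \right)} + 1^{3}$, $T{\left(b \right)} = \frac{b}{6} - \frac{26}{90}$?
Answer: $\frac{90}{1159} \approx 0.077653$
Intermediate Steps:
$T{\left(b \right)} = - \frac{13}{45} + \frac{b}{6}$ ($T{\left(b \right)} = b \frac{1}{6} - \frac{13}{45} = \frac{b}{6} - \frac{13}{45} = - \frac{13}{45} + \frac{b}{6}$)
$m = \frac{1159}{90}$ ($m = \left(- \frac{13}{45} + \frac{1}{6} \cdot 73\right) + 1^{3} = \left(- \frac{13}{45} + \frac{73}{6}\right) + 1 = \frac{1069}{90} + 1 = \frac{1159}{90} \approx 12.878$)
$\frac{1}{m} = \frac{1}{\frac{1159}{90}} = \frac{90}{1159}$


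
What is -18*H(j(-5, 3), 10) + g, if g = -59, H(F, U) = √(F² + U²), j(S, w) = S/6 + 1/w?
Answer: -59 - 9*√401 ≈ -239.22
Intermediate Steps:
j(S, w) = 1/w + S/6 (j(S, w) = S*(⅙) + 1/w = S/6 + 1/w = 1/w + S/6)
-18*H(j(-5, 3), 10) + g = -18*√((1/3 + (⅙)*(-5))² + 10²) - 59 = -18*√((⅓ - ⅚)² + 100) - 59 = -18*√((-½)² + 100) - 59 = -18*√(¼ + 100) - 59 = -9*√401 - 59 = -59 - 9*√401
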